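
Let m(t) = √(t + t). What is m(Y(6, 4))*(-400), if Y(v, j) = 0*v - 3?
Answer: -400*I*√6 ≈ -979.8*I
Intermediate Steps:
Y(v, j) = -3 (Y(v, j) = 0 - 3 = -3)
m(t) = √2*√t (m(t) = √(2*t) = √2*√t)
m(Y(6, 4))*(-400) = (√2*√(-3))*(-400) = (√2*(I*√3))*(-400) = (I*√6)*(-400) = -400*I*√6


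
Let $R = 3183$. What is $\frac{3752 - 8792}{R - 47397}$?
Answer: $\frac{840}{7369} \approx 0.11399$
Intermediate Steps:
$\frac{3752 - 8792}{R - 47397} = \frac{3752 - 8792}{3183 - 47397} = - \frac{5040}{-44214} = \left(-5040\right) \left(- \frac{1}{44214}\right) = \frac{840}{7369}$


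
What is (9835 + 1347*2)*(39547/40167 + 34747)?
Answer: 17487004646584/40167 ≈ 4.3536e+8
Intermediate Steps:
(9835 + 1347*2)*(39547/40167 + 34747) = (9835 + 2694)*(39547*(1/40167) + 34747) = 12529*(39547/40167 + 34747) = 12529*(1395722296/40167) = 17487004646584/40167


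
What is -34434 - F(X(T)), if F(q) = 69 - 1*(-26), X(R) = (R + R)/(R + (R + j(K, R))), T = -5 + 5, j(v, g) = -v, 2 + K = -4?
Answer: -34529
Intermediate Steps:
K = -6 (K = -2 - 4 = -6)
T = 0
X(R) = 2*R/(6 + 2*R) (X(R) = (R + R)/(R + (R - 1*(-6))) = (2*R)/(R + (R + 6)) = (2*R)/(R + (6 + R)) = (2*R)/(6 + 2*R) = 2*R/(6 + 2*R))
F(q) = 95 (F(q) = 69 + 26 = 95)
-34434 - F(X(T)) = -34434 - 1*95 = -34434 - 95 = -34529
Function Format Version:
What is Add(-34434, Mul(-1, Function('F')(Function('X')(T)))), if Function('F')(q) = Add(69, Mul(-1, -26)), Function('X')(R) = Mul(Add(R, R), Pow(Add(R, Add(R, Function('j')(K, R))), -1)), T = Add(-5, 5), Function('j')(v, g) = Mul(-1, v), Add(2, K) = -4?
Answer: -34529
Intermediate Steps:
K = -6 (K = Add(-2, -4) = -6)
T = 0
Function('X')(R) = Mul(2, R, Pow(Add(6, Mul(2, R)), -1)) (Function('X')(R) = Mul(Add(R, R), Pow(Add(R, Add(R, Mul(-1, -6))), -1)) = Mul(Mul(2, R), Pow(Add(R, Add(R, 6)), -1)) = Mul(Mul(2, R), Pow(Add(R, Add(6, R)), -1)) = Mul(Mul(2, R), Pow(Add(6, Mul(2, R)), -1)) = Mul(2, R, Pow(Add(6, Mul(2, R)), -1)))
Function('F')(q) = 95 (Function('F')(q) = Add(69, 26) = 95)
Add(-34434, Mul(-1, Function('F')(Function('X')(T)))) = Add(-34434, Mul(-1, 95)) = Add(-34434, -95) = -34529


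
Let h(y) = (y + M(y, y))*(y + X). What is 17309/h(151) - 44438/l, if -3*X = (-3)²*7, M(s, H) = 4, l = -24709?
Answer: 1323113781/497886350 ≈ 2.6575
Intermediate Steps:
X = -21 (X = -(-3)²*7/3 = -3*7 = -⅓*63 = -21)
h(y) = (-21 + y)*(4 + y) (h(y) = (y + 4)*(y - 21) = (4 + y)*(-21 + y) = (-21 + y)*(4 + y))
17309/h(151) - 44438/l = 17309/(-84 + 151² - 17*151) - 44438/(-24709) = 17309/(-84 + 22801 - 2567) - 44438*(-1/24709) = 17309/20150 + 44438/24709 = 1323113781/497886350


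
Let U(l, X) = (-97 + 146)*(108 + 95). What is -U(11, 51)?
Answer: -9947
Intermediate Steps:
U(l, X) = 9947 (U(l, X) = 49*203 = 9947)
-U(11, 51) = -1*9947 = -9947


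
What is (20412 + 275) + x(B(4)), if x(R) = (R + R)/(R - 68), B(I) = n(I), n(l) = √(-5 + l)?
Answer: 95677377/4625 - 136*I/4625 ≈ 20687.0 - 0.029405*I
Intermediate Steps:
B(I) = √(-5 + I)
x(R) = 2*R/(-68 + R) (x(R) = (2*R)/(-68 + R) = 2*R/(-68 + R))
(20412 + 275) + x(B(4)) = (20412 + 275) + 2*√(-5 + 4)/(-68 + √(-5 + 4)) = 20687 + 2*√(-1)/(-68 + √(-1)) = 20687 + 2*I/(-68 + I) = 20687 + 2*I*((-68 - I)/4625) = 20687 + 2*I*(-68 - I)/4625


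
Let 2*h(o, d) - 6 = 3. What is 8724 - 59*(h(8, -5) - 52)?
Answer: 23053/2 ≈ 11527.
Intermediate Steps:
h(o, d) = 9/2 (h(o, d) = 3 + (½)*3 = 3 + 3/2 = 9/2)
8724 - 59*(h(8, -5) - 52) = 8724 - 59*(9/2 - 52) = 8724 - 59*(-95/2) = 8724 + 5605/2 = 23053/2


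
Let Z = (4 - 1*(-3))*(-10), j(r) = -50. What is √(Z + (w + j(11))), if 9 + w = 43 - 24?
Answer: I*√110 ≈ 10.488*I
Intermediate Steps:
w = 10 (w = -9 + (43 - 24) = -9 + 19 = 10)
Z = -70 (Z = (4 + 3)*(-10) = 7*(-10) = -70)
√(Z + (w + j(11))) = √(-70 + (10 - 50)) = √(-70 - 40) = √(-110) = I*√110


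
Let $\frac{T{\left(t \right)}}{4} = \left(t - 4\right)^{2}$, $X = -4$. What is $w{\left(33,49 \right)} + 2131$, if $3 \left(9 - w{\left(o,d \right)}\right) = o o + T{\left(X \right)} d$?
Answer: $- \frac{7213}{3} \approx -2404.3$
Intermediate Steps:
$T{\left(t \right)} = 4 \left(-4 + t\right)^{2}$ ($T{\left(t \right)} = 4 \left(t - 4\right)^{2} = 4 \left(-4 + t\right)^{2}$)
$w{\left(o,d \right)} = 9 - \frac{256 d}{3} - \frac{o^{2}}{3}$ ($w{\left(o,d \right)} = 9 - \frac{o o + 4 \left(-4 - 4\right)^{2} d}{3} = 9 - \frac{o^{2} + 4 \left(-8\right)^{2} d}{3} = 9 - \frac{o^{2} + 4 \cdot 64 d}{3} = 9 - \frac{o^{2} + 256 d}{3} = 9 - \left(\frac{o^{2}}{3} + \frac{256 d}{3}\right) = 9 - \frac{256 d}{3} - \frac{o^{2}}{3}$)
$w{\left(33,49 \right)} + 2131 = \left(9 - \frac{12544}{3} - \frac{33^{2}}{3}\right) + 2131 = \left(9 - \frac{12544}{3} - 363\right) + 2131 = - \frac{13606}{3} + 2131 = - \frac{7213}{3}$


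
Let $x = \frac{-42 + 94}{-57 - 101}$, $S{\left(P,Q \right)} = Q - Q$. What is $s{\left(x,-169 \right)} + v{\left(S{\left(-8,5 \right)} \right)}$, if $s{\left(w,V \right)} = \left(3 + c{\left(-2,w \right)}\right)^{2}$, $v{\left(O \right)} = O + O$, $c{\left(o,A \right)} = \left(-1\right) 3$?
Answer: $0$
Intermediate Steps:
$c{\left(o,A \right)} = -3$
$S{\left(P,Q \right)} = 0$
$v{\left(O \right)} = 2 O$
$x = - \frac{26}{79}$ ($x = \frac{52}{-158} = 52 \left(- \frac{1}{158}\right) = - \frac{26}{79} \approx -0.32911$)
$s{\left(w,V \right)} = 0$ ($s{\left(w,V \right)} = \left(3 - 3\right)^{2} = 0^{2} = 0$)
$s{\left(x,-169 \right)} + v{\left(S{\left(-8,5 \right)} \right)} = 0 + 2 \cdot 0 = 0 + 0 = 0$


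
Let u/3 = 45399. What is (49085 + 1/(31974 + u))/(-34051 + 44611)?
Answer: 128979274/27748215 ≈ 4.6482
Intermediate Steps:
u = 136197 (u = 3*45399 = 136197)
(49085 + 1/(31974 + u))/(-34051 + 44611) = (49085 + 1/(31974 + 136197))/(-34051 + 44611) = (49085 + 1/168171)/10560 = (49085 + 1/168171)*(1/10560) = (8254673536/168171)*(1/10560) = 128979274/27748215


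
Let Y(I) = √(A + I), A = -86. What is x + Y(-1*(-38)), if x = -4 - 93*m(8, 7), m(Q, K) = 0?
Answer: -4 + 4*I*√3 ≈ -4.0 + 6.9282*I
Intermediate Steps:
Y(I) = √(-86 + I)
x = -4 (x = -4 - 93*0 = -4 + 0 = -4)
x + Y(-1*(-38)) = -4 + √(-86 - 1*(-38)) = -4 + √(-86 + 38) = -4 + √(-48) = -4 + 4*I*√3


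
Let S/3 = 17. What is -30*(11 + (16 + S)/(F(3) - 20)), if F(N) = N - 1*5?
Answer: -2625/11 ≈ -238.64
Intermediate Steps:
F(N) = -5 + N (F(N) = N - 5 = -5 + N)
S = 51 (S = 3*17 = 51)
-30*(11 + (16 + S)/(F(3) - 20)) = -30*(11 + (16 + 51)/((-5 + 3) - 20)) = -30*(11 + 67/(-2 - 20)) = -30*(11 + 67/(-22)) = -30*(11 + 67*(-1/22)) = -30*(11 - 67/22) = -30*175/22 = -2625/11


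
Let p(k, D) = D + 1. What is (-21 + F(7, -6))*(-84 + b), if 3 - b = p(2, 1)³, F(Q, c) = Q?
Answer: 1246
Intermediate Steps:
p(k, D) = 1 + D
b = -5 (b = 3 - (1 + 1)³ = 3 - 1*2³ = 3 - 1*8 = 3 - 8 = -5)
(-21 + F(7, -6))*(-84 + b) = (-21 + 7)*(-84 - 5) = -14*(-89) = 1246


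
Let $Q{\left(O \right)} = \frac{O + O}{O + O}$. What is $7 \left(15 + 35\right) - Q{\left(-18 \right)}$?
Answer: $349$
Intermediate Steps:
$Q{\left(O \right)} = 1$ ($Q{\left(O \right)} = \frac{2 O}{2 O} = 2 O \frac{1}{2 O} = 1$)
$7 \left(15 + 35\right) - Q{\left(-18 \right)} = 7 \left(15 + 35\right) - 1 = 7 \cdot 50 - 1 = 350 - 1 = 349$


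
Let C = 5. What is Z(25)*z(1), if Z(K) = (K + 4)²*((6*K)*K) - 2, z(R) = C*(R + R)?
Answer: 31537480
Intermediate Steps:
z(R) = 10*R (z(R) = 5*(R + R) = 5*(2*R) = 10*R)
Z(K) = -2 + 6*K²*(4 + K)² (Z(K) = (4 + K)²*(6*K²) - 2 = 6*K²*(4 + K)² - 2 = -2 + 6*K²*(4 + K)²)
Z(25)*z(1) = (-2 + 6*25²*(4 + 25)²)*(10*1) = (-2 + 6*625*29²)*10 = (-2 + 6*625*841)*10 = (-2 + 3153750)*10 = 3153748*10 = 31537480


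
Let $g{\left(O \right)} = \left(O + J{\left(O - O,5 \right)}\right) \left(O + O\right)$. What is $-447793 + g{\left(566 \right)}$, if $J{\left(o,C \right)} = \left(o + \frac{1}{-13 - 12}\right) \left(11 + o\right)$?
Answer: $\frac{4810523}{25} \approx 1.9242 \cdot 10^{5}$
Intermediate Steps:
$J{\left(o,C \right)} = \left(11 + o\right) \left(- \frac{1}{25} + o\right)$ ($J{\left(o,C \right)} = \left(o + \frac{1}{-25}\right) \left(11 + o\right) = \left(o - \frac{1}{25}\right) \left(11 + o\right) = \left(- \frac{1}{25} + o\right) \left(11 + o\right) = \left(11 + o\right) \left(- \frac{1}{25} + o\right)$)
$g{\left(O \right)} = 2 O \left(- \frac{11}{25} + O\right)$ ($g{\left(O \right)} = \left(O + \left(- \frac{11}{25} + \left(O - O\right)^{2} + \frac{274 \left(O - O\right)}{25}\right)\right) \left(O + O\right) = \left(O + \left(- \frac{11}{25} + 0^{2} + \frac{274}{25} \cdot 0\right)\right) 2 O = \left(O + \left(- \frac{11}{25} + 0 + 0\right)\right) 2 O = \left(O - \frac{11}{25}\right) 2 O = \left(- \frac{11}{25} + O\right) 2 O = 2 O \left(- \frac{11}{25} + O\right)$)
$-447793 + g{\left(566 \right)} = -447793 + \frac{2}{25} \cdot 566 \left(-11 + 25 \cdot 566\right) = -447793 + \frac{2}{25} \cdot 566 \left(-11 + 14150\right) = -447793 + \frac{2}{25} \cdot 566 \cdot 14139 = -447793 + \frac{16005348}{25} = \frac{4810523}{25}$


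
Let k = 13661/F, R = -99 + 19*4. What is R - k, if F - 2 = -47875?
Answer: -1087418/47873 ≈ -22.715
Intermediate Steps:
F = -47873 (F = 2 - 47875 = -47873)
R = -23 (R = -99 + 76 = -23)
k = -13661/47873 (k = 13661/(-47873) = 13661*(-1/47873) = -13661/47873 ≈ -0.28536)
R - k = -23 - 1*(-13661/47873) = -23 + 13661/47873 = -1087418/47873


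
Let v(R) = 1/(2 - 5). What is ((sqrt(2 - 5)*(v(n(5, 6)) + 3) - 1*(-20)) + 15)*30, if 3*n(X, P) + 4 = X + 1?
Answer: 1050 + 80*I*sqrt(3) ≈ 1050.0 + 138.56*I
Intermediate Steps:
n(X, P) = -1 + X/3 (n(X, P) = -4/3 + (X + 1)/3 = -4/3 + (1 + X)/3 = -4/3 + (1/3 + X/3) = -1 + X/3)
v(R) = -1/3 (v(R) = 1/(-3) = -1/3)
((sqrt(2 - 5)*(v(n(5, 6)) + 3) - 1*(-20)) + 15)*30 = ((sqrt(2 - 5)*(-1/3 + 3) - 1*(-20)) + 15)*30 = ((sqrt(-3)*(8/3) + 20) + 15)*30 = (((I*sqrt(3))*(8/3) + 20) + 15)*30 = ((8*I*sqrt(3)/3 + 20) + 15)*30 = ((20 + 8*I*sqrt(3)/3) + 15)*30 = (35 + 8*I*sqrt(3)/3)*30 = 1050 + 80*I*sqrt(3)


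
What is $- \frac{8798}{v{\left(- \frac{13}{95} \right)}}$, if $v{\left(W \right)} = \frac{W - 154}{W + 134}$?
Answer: $\frac{12431574}{1627} \approx 7640.8$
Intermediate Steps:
$v{\left(W \right)} = \frac{-154 + W}{134 + W}$
$- \frac{8798}{v{\left(- \frac{13}{95} \right)}} = - \frac{8798}{\frac{1}{134 - \frac{13}{95}} \left(-154 - \frac{13}{95}\right)} = - \frac{8798}{\frac{1}{\frac{12717}{95}} \left(- \frac{14643}{95}\right)} = - \frac{8798}{\frac{95}{12717} \left(- \frac{14643}{95}\right)} = - \frac{8798}{- \frac{1627}{1413}} = \left(-8798\right) \left(- \frac{1413}{1627}\right) = \frac{12431574}{1627}$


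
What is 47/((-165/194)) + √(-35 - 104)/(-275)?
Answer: -9118/165 - I*√139/275 ≈ -55.261 - 0.042872*I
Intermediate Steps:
47/((-165/194)) + √(-35 - 104)/(-275) = 47/((-165*1/194)) + √(-139)*(-1/275) = 47/(-165/194) + (I*√139)*(-1/275) = 47*(-194/165) - I*√139/275 = -9118/165 - I*√139/275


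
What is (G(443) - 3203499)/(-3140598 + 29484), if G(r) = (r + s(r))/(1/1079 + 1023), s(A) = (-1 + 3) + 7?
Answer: 1768039685737/1717051816626 ≈ 1.0297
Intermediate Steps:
s(A) = 9 (s(A) = 2 + 7 = 9)
G(r) = 9711/1103818 + 1079*r/1103818 (G(r) = (r + 9)/(1/1079 + 1023) = (9 + r)/(1/1079 + 1023) = (9 + r)/(1103818/1079) = (9 + r)*(1079/1103818) = 9711/1103818 + 1079*r/1103818)
(G(443) - 3203499)/(-3140598 + 29484) = ((9711/1103818 + (1079/1103818)*443) - 3203499)/(-3140598 + 29484) = ((9711/1103818 + 477997/1103818) - 3203499)/(-3111114) = (243854/551909 - 3203499)*(-1/3111114) = -1768039685737/551909*(-1/3111114) = 1768039685737/1717051816626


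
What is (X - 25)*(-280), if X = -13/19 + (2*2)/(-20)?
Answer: 137704/19 ≈ 7247.6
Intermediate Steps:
X = -84/95 (X = -13*1/19 + 4*(-1/20) = -13/19 - ⅕ = -84/95 ≈ -0.88421)
(X - 25)*(-280) = (-84/95 - 25)*(-280) = -2459/95*(-280) = 137704/19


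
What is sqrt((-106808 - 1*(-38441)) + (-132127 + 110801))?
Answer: I*sqrt(89693) ≈ 299.49*I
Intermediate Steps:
sqrt((-106808 - 1*(-38441)) + (-132127 + 110801)) = sqrt((-106808 + 38441) - 21326) = sqrt(-68367 - 21326) = sqrt(-89693) = I*sqrt(89693)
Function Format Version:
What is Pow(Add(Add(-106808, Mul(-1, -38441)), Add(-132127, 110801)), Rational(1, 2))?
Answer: Mul(I, Pow(89693, Rational(1, 2))) ≈ Mul(299.49, I)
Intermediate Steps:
Pow(Add(Add(-106808, Mul(-1, -38441)), Add(-132127, 110801)), Rational(1, 2)) = Pow(Add(Add(-106808, 38441), -21326), Rational(1, 2)) = Pow(Add(-68367, -21326), Rational(1, 2)) = Pow(-89693, Rational(1, 2)) = Mul(I, Pow(89693, Rational(1, 2)))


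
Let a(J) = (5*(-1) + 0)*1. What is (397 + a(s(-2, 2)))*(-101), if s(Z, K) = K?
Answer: -39592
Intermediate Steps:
a(J) = -5 (a(J) = (-5 + 0)*1 = -5*1 = -5)
(397 + a(s(-2, 2)))*(-101) = (397 - 5)*(-101) = 392*(-101) = -39592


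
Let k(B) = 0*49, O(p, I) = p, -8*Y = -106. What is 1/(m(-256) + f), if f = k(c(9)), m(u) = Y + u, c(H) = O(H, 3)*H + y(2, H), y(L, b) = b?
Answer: -4/971 ≈ -0.0041195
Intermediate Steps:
Y = 53/4 (Y = -⅛*(-106) = 53/4 ≈ 13.250)
c(H) = H + H² (c(H) = H*H + H = H² + H = H + H²)
k(B) = 0
m(u) = 53/4 + u
f = 0
1/(m(-256) + f) = 1/((53/4 - 256) + 0) = 1/(-971/4 + 0) = 1/(-971/4) = -4/971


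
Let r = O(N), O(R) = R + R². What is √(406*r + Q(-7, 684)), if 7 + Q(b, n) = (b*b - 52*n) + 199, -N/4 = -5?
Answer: √135193 ≈ 367.69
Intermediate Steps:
N = 20 (N = -4*(-5) = 20)
Q(b, n) = 192 + b² - 52*n (Q(b, n) = -7 + ((b*b - 52*n) + 199) = -7 + ((b² - 52*n) + 199) = -7 + (199 + b² - 52*n) = 192 + b² - 52*n)
r = 420 (r = 20*(1 + 20) = 20*21 = 420)
√(406*r + Q(-7, 684)) = √(406*420 + (192 + (-7)² - 52*684)) = √(170520 + (192 + 49 - 35568)) = √(170520 - 35327) = √135193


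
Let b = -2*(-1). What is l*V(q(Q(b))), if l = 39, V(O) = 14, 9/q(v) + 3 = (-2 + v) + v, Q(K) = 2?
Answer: 546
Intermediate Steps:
b = 2
q(v) = 9/(-5 + 2*v) (q(v) = 9/(-3 + ((-2 + v) + v)) = 9/(-3 + (-2 + 2*v)) = 9/(-5 + 2*v))
l*V(q(Q(b))) = 39*14 = 546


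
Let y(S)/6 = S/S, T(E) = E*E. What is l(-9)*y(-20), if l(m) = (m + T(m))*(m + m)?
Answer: -7776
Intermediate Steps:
T(E) = E²
l(m) = 2*m*(m + m²) (l(m) = (m + m²)*(m + m) = (m + m²)*(2*m) = 2*m*(m + m²))
y(S) = 6 (y(S) = 6*(S/S) = 6*1 = 6)
l(-9)*y(-20) = (2*(-9)²*(1 - 9))*6 = (2*81*(-8))*6 = -1296*6 = -7776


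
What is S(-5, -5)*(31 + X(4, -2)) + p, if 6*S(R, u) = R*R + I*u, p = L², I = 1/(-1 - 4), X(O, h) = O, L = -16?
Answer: 1223/3 ≈ 407.67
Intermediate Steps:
I = -⅕ (I = 1/(-5) = -⅕ ≈ -0.20000)
p = 256 (p = (-16)² = 256)
S(R, u) = -u/30 + R²/6 (S(R, u) = (R*R - u/5)/6 = (R² - u/5)/6 = -u/30 + R²/6)
S(-5, -5)*(31 + X(4, -2)) + p = (-1/30*(-5) + (⅙)*(-5)²)*(31 + 4) + 256 = (⅙ + (⅙)*25)*35 + 256 = (⅙ + 25/6)*35 + 256 = (13/3)*35 + 256 = 455/3 + 256 = 1223/3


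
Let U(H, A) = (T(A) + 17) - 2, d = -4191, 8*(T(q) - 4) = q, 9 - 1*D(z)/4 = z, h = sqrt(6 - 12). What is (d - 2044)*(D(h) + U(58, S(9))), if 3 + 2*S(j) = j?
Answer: -2762105/8 + 24940*I*sqrt(6) ≈ -3.4526e+5 + 61090.0*I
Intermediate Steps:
h = I*sqrt(6) (h = sqrt(-6) = I*sqrt(6) ≈ 2.4495*I)
D(z) = 36 - 4*z
S(j) = -3/2 + j/2
T(q) = 4 + q/8
U(H, A) = 19 + A/8 (U(H, A) = ((4 + A/8) + 17) - 2 = (21 + A/8) - 2 = 19 + A/8)
(d - 2044)*(D(h) + U(58, S(9))) = (-4191 - 2044)*((36 - 4*I*sqrt(6)) + (19 + (-3/2 + (1/2)*9)/8)) = -6235*((36 - 4*I*sqrt(6)) + (19 + (-3/2 + 9/2)/8)) = -6235*((36 - 4*I*sqrt(6)) + (19 + (1/8)*3)) = -6235*((36 - 4*I*sqrt(6)) + (19 + 3/8)) = -6235*((36 - 4*I*sqrt(6)) + 155/8) = -6235*(443/8 - 4*I*sqrt(6)) = -2762105/8 + 24940*I*sqrt(6)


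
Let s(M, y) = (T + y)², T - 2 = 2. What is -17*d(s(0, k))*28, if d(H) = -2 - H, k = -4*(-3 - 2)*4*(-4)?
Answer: 47532408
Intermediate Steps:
T = 4 (T = 2 + 2 = 4)
k = -320 (k = -(-20)*4*(-4) = -4*(-20)*(-4) = 80*(-4) = -320)
s(M, y) = (4 + y)²
-17*d(s(0, k))*28 = -17*(-2 - (4 - 320)²)*28 = -17*(-2 - 1*(-316)²)*28 = -17*(-2 - 1*99856)*28 = -17*(-2 - 99856)*28 = -17*(-99858)*28 = 1697586*28 = 47532408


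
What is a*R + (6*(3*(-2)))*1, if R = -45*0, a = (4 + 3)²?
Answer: -36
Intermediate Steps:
a = 49 (a = 7² = 49)
R = 0
a*R + (6*(3*(-2)))*1 = 49*0 + (6*(3*(-2)))*1 = 0 + (6*(-6))*1 = 0 - 36*1 = 0 - 36 = -36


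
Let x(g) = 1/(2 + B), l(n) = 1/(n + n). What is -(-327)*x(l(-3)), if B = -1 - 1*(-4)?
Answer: 327/5 ≈ 65.400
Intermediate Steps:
B = 3 (B = -1 + 4 = 3)
l(n) = 1/(2*n)
x(g) = ⅕ (x(g) = 1/(2 + 3) = 1/5 = ⅕)
-(-327)*x(l(-3)) = -(-327)/5 = -109*(-⅗) = 327/5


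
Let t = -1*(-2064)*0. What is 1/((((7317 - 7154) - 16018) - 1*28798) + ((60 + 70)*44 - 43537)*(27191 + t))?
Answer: -1/1028326700 ≈ -9.7245e-10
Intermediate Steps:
t = 0 (t = 2064*0 = 0)
1/((((7317 - 7154) - 16018) - 1*28798) + ((60 + 70)*44 - 43537)*(27191 + t)) = 1/((((7317 - 7154) - 16018) - 1*28798) + ((60 + 70)*44 - 43537)*(27191 + 0)) = 1/(((163 - 16018) - 28798) + (130*44 - 43537)*27191) = 1/((-15855 - 28798) + (5720 - 43537)*27191) = 1/(-44653 - 37817*27191) = 1/(-44653 - 1028282047) = 1/(-1028326700) = -1/1028326700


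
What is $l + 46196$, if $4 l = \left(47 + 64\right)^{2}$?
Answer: $\frac{197105}{4} \approx 49276.0$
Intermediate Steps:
$l = \frac{12321}{4}$ ($l = \frac{\left(47 + 64\right)^{2}}{4} = \frac{111^{2}}{4} = \frac{1}{4} \cdot 12321 = \frac{12321}{4} \approx 3080.3$)
$l + 46196 = \frac{12321}{4} + 46196 = \frac{197105}{4}$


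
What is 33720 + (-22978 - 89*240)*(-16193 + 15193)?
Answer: 44371720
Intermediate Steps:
33720 + (-22978 - 89*240)*(-16193 + 15193) = 33720 + (-22978 - 21360)*(-1000) = 33720 - 44338*(-1000) = 33720 + 44338000 = 44371720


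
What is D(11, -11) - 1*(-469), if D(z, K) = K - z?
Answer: 447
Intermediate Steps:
D(11, -11) - 1*(-469) = (-11 - 1*11) - 1*(-469) = (-11 - 11) + 469 = -22 + 469 = 447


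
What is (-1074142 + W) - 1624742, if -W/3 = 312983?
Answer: -3637833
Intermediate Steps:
W = -938949 (W = -3*312983 = -938949)
(-1074142 + W) - 1624742 = (-1074142 - 938949) - 1624742 = -2013091 - 1624742 = -3637833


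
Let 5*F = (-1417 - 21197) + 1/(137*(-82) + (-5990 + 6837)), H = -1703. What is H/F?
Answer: 88445305/234891619 ≈ 0.37654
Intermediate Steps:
F = -234891619/51935 (F = ((-1417 - 21197) + 1/(137*(-82) + (-5990 + 6837)))/5 = (-22614 + 1/(-11234 + 847))/5 = (-22614 + 1/(-10387))/5 = (-22614 - 1/10387)/5 = (⅕)*(-234891619/10387) = -234891619/51935 ≈ -4522.8)
H/F = -1703/(-234891619/51935) = -1703*(-51935/234891619) = 88445305/234891619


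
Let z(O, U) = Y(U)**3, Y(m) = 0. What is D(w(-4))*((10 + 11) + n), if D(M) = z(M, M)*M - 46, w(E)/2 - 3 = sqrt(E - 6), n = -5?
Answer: -736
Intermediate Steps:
z(O, U) = 0 (z(O, U) = 0**3 = 0)
w(E) = 6 + 2*sqrt(-6 + E) (w(E) = 6 + 2*sqrt(E - 6) = 6 + 2*sqrt(-6 + E))
D(M) = -46 (D(M) = 0*M - 46 = 0 - 46 = -46)
D(w(-4))*((10 + 11) + n) = -46*((10 + 11) - 5) = -46*(21 - 5) = -46*16 = -736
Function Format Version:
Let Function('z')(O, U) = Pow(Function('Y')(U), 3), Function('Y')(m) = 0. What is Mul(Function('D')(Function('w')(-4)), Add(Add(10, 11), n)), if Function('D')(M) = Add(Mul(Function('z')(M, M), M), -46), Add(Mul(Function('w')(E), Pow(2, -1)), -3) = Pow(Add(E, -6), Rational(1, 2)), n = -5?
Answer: -736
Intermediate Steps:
Function('z')(O, U) = 0 (Function('z')(O, U) = Pow(0, 3) = 0)
Function('w')(E) = Add(6, Mul(2, Pow(Add(-6, E), Rational(1, 2)))) (Function('w')(E) = Add(6, Mul(2, Pow(Add(E, -6), Rational(1, 2)))) = Add(6, Mul(2, Pow(Add(-6, E), Rational(1, 2)))))
Function('D')(M) = -46 (Function('D')(M) = Add(Mul(0, M), -46) = Add(0, -46) = -46)
Mul(Function('D')(Function('w')(-4)), Add(Add(10, 11), n)) = Mul(-46, Add(Add(10, 11), -5)) = Mul(-46, Add(21, -5)) = Mul(-46, 16) = -736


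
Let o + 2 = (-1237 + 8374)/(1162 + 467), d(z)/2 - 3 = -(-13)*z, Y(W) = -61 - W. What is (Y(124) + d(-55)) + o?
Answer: -290798/181 ≈ -1606.6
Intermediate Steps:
d(z) = 6 + 26*z (d(z) = 6 + 2*(-(-13)*z) = 6 + 2*(13*z) = 6 + 26*z)
o = 431/181 (o = -2 + (-1237 + 8374)/(1162 + 467) = -2 + 7137/1629 = -2 + 7137*(1/1629) = -2 + 793/181 = 431/181 ≈ 2.3812)
(Y(124) + d(-55)) + o = ((-61 - 1*124) + (6 + 26*(-55))) + 431/181 = ((-61 - 124) + (6 - 1430)) + 431/181 = (-185 - 1424) + 431/181 = -1609 + 431/181 = -290798/181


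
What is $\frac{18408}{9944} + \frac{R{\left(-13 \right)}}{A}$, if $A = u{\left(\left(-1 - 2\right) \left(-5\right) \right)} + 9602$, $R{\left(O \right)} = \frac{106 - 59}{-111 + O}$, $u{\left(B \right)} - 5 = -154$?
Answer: $\frac{2697109351}{1457009796} \approx 1.8511$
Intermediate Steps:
$u{\left(B \right)} = -149$ ($u{\left(B \right)} = 5 - 154 = -149$)
$R{\left(O \right)} = \frac{47}{-111 + O}$
$A = 9453$ ($A = -149 + 9602 = 9453$)
$\frac{18408}{9944} + \frac{R{\left(-13 \right)}}{A} = \frac{18408}{9944} + \frac{47 \frac{1}{-111 - 13}}{9453} = 18408 \cdot \frac{1}{9944} + \frac{47}{-124} \cdot \frac{1}{9453} = \frac{2301}{1243} + 47 \left(- \frac{1}{124}\right) \frac{1}{9453} = \frac{2301}{1243} - \frac{47}{1172172} = \frac{2697109351}{1457009796}$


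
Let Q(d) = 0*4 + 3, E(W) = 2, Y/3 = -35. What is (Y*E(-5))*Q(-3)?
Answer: -630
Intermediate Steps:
Y = -105 (Y = 3*(-35) = -105)
Q(d) = 3 (Q(d) = 0 + 3 = 3)
(Y*E(-5))*Q(-3) = -105*2*3 = -210*3 = -630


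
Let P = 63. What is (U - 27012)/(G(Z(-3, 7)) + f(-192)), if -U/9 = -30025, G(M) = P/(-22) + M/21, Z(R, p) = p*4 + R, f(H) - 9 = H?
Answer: -112364406/85319 ≈ -1317.0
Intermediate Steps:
f(H) = 9 + H
Z(R, p) = R + 4*p (Z(R, p) = 4*p + R = R + 4*p)
G(M) = -63/22 + M/21 (G(M) = 63/(-22) + M/21 = 63*(-1/22) + M*(1/21) = -63/22 + M/21)
U = 270225 (U = -9*(-30025) = 270225)
(U - 27012)/(G(Z(-3, 7)) + f(-192)) = (270225 - 27012)/((-63/22 + (-3 + 4*7)/21) + (9 - 192)) = 243213/((-63/22 + (-3 + 28)/21) - 183) = 243213/((-63/22 + (1/21)*25) - 183) = 243213/((-63/22 + 25/21) - 183) = 243213/(-773/462 - 183) = 243213/(-85319/462) = 243213*(-462/85319) = -112364406/85319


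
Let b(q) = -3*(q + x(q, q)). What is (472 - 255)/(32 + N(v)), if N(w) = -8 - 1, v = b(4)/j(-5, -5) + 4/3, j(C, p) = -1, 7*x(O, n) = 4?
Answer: 217/23 ≈ 9.4348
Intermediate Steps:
x(O, n) = 4/7 (x(O, n) = (⅐)*4 = 4/7)
b(q) = -12/7 - 3*q (b(q) = -3*(q + 4/7) = -3*(4/7 + q) = -12/7 - 3*q)
v = 316/21 (v = (-12/7 - 3*4)/(-1) + 4/3 = (-12/7 - 12)*(-1) + 4*(⅓) = -96/7*(-1) + 4/3 = 96/7 + 4/3 = 316/21 ≈ 15.048)
N(w) = -9
(472 - 255)/(32 + N(v)) = (472 - 255)/(32 - 9) = 217/23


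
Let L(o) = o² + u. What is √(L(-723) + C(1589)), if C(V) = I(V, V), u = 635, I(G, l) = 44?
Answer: 4*√32713 ≈ 723.47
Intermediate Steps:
C(V) = 44
L(o) = 635 + o² (L(o) = o² + 635 = 635 + o²)
√(L(-723) + C(1589)) = √((635 + (-723)²) + 44) = √((635 + 522729) + 44) = √(523364 + 44) = √523408 = 4*√32713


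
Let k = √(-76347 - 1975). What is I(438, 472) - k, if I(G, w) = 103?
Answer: 103 - I*√78322 ≈ 103.0 - 279.86*I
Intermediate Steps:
k = I*√78322 (k = √(-78322) = I*√78322 ≈ 279.86*I)
I(438, 472) - k = 103 - I*√78322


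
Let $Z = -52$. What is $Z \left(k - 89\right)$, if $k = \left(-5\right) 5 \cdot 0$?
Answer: $4628$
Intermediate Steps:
$k = 0$ ($k = \left(-25\right) 0 = 0$)
$Z \left(k - 89\right) = - 52 \left(0 - 89\right) = \left(-52\right) \left(-89\right) = 4628$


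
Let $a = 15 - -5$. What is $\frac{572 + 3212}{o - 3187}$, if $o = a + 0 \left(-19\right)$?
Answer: $- \frac{3784}{3167} \approx -1.1948$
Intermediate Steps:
$a = 20$ ($a = 15 + 5 = 20$)
$o = 20$ ($o = 20 + 0 \left(-19\right) = 20 + 0 = 20$)
$\frac{572 + 3212}{o - 3187} = \frac{572 + 3212}{20 - 3187} = \frac{3784}{-3167} = 3784 \left(- \frac{1}{3167}\right) = - \frac{3784}{3167}$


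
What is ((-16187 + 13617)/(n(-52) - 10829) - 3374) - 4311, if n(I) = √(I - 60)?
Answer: -128738825325/16752479 + 10280*I*√7/117267353 ≈ -7684.8 + 0.00023193*I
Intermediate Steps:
n(I) = √(-60 + I)
((-16187 + 13617)/(n(-52) - 10829) - 3374) - 4311 = ((-16187 + 13617)/(√(-60 - 52) - 10829) - 3374) - 4311 = (-2570/(√(-112) - 10829) - 3374) - 4311 = (-2570/(4*I*√7 - 10829) - 3374) - 4311 = (-2570/(-10829 + 4*I*√7) - 3374) - 4311 = (-3374 - 2570/(-10829 + 4*I*√7)) - 4311 = -7685 - 2570/(-10829 + 4*I*√7)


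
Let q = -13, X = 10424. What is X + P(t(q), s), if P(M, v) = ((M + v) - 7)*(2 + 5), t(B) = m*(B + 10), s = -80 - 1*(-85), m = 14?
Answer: 10116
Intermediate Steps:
s = 5 (s = -80 + 85 = 5)
t(B) = 140 + 14*B (t(B) = 14*(B + 10) = 14*(10 + B) = 140 + 14*B)
P(M, v) = -49 + 7*M + 7*v (P(M, v) = (-7 + M + v)*7 = -49 + 7*M + 7*v)
X + P(t(q), s) = 10424 + (-49 + 7*(140 + 14*(-13)) + 7*5) = 10424 + (-49 + 7*(140 - 182) + 35) = 10424 + (-49 + 7*(-42) + 35) = 10424 + (-49 - 294 + 35) = 10424 - 308 = 10116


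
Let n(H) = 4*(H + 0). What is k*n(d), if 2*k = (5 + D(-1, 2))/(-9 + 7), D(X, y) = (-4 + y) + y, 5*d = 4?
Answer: -4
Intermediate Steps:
d = 4/5 (d = (1/5)*4 = 4/5 ≈ 0.80000)
n(H) = 4*H
D(X, y) = -4 + 2*y
k = -5/4 (k = ((5 + (-4 + 2*2))/(-9 + 7))/2 = ((5 + (-4 + 4))/(-2))/2 = ((5 + 0)*(-1/2))/2 = (5*(-1/2))/2 = (1/2)*(-5/2) = -5/4 ≈ -1.2500)
k*n(d) = -5*4/5 = -5/4*16/5 = -4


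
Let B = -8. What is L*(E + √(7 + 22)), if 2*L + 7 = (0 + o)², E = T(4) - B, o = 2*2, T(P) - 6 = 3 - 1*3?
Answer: 63 + 9*√29/2 ≈ 87.233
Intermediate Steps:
T(P) = 6 (T(P) = 6 + (3 - 1*3) = 6 + (3 - 3) = 6 + 0 = 6)
o = 4
E = 14 (E = 6 - 1*(-8) = 6 + 8 = 14)
L = 9/2 (L = -7/2 + (0 + 4)²/2 = -7/2 + (½)*4² = -7/2 + (½)*16 = -7/2 + 8 = 9/2 ≈ 4.5000)
L*(E + √(7 + 22)) = 9*(14 + √(7 + 22))/2 = 9*(14 + √29)/2 = 63 + 9*√29/2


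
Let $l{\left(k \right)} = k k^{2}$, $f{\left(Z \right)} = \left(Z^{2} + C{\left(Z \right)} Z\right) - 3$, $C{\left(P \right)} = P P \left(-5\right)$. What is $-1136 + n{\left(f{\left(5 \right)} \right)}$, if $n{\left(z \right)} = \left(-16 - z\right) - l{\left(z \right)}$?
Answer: $219255678$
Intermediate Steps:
$C{\left(P \right)} = - 5 P^{2}$ ($C{\left(P \right)} = P^{2} \left(-5\right) = - 5 P^{2}$)
$f{\left(Z \right)} = -3 + Z^{2} - 5 Z^{3}$ ($f{\left(Z \right)} = \left(Z^{2} + - 5 Z^{2} Z\right) - 3 = \left(Z^{2} - 5 Z^{3}\right) - 3 = -3 + Z^{2} - 5 Z^{3}$)
$l{\left(k \right)} = k^{3}$
$n{\left(z \right)} = -16 - z - z^{3}$ ($n{\left(z \right)} = \left(-16 - z\right) - z^{3} = -16 - z - z^{3}$)
$-1136 + n{\left(f{\left(5 \right)} \right)} = -1136 - \left(38 - 625 + \left(-3 + 5^{2} - 5 \cdot 5^{3}\right)^{3}\right) = -1136 - \left(38 - 625 + \left(-3 + 25 - 625\right)^{3}\right) = -1136 - \left(-587 + \left(-3 + 25 - 625\right)^{3}\right) = -1136 - -219256814 = -1136 + \left(-16 + 603 + 219256227\right) = -1136 + 219256814 = 219255678$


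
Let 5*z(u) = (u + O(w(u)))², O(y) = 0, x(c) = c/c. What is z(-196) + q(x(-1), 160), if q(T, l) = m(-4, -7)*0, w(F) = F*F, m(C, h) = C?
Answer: 38416/5 ≈ 7683.2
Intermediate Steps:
x(c) = 1
w(F) = F²
q(T, l) = 0 (q(T, l) = -4*0 = 0)
z(u) = u²/5 (z(u) = (u + 0)²/5 = u²/5)
z(-196) + q(x(-1), 160) = (⅕)*(-196)² + 0 = (⅕)*38416 + 0 = 38416/5 + 0 = 38416/5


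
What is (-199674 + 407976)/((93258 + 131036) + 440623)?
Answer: 69434/221639 ≈ 0.31328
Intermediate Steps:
(-199674 + 407976)/((93258 + 131036) + 440623) = 208302/(224294 + 440623) = 208302/664917 = 208302*(1/664917) = 69434/221639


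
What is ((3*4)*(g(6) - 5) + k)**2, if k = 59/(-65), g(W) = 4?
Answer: 703921/4225 ≈ 166.61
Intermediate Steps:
k = -59/65 (k = 59*(-1/65) = -59/65 ≈ -0.90769)
((3*4)*(g(6) - 5) + k)**2 = ((3*4)*(4 - 5) - 59/65)**2 = (12*(-1) - 59/65)**2 = (-12 - 59/65)**2 = (-839/65)**2 = 703921/4225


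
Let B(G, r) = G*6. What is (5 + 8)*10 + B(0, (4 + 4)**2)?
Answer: 130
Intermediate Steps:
B(G, r) = 6*G
(5 + 8)*10 + B(0, (4 + 4)**2) = (5 + 8)*10 + 6*0 = 13*10 + 0 = 130 + 0 = 130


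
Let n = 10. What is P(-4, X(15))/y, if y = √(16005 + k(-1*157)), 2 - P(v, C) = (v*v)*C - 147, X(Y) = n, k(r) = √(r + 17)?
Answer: -11/√(16005 + 2*I*√35) ≈ -0.086949 + 3.214e-5*I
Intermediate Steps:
k(r) = √(17 + r)
X(Y) = 10
P(v, C) = 149 - C*v² (P(v, C) = 2 - ((v*v)*C - 147) = 2 - (v²*C - 147) = 2 - (C*v² - 147) = 2 - (-147 + C*v²) = 2 + (147 - C*v²) = 149 - C*v²)
y = √(16005 + 2*I*√35) (y = √(16005 + √(17 - 1*157)) = √(16005 + √(17 - 157)) = √(16005 + √(-140)) = √(16005 + 2*I*√35) ≈ 126.51 + 0.0468*I)
P(-4, X(15))/y = (149 - 1*10*(-4)²)/(√(16005 + 2*I*√35)) = (149 - 1*10*16)/√(16005 + 2*I*√35) = (149 - 160)/√(16005 + 2*I*√35) = -11/√(16005 + 2*I*√35)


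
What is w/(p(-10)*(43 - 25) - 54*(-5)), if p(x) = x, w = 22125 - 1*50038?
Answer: -27913/90 ≈ -310.14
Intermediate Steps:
w = -27913 (w = 22125 - 50038 = -27913)
w/(p(-10)*(43 - 25) - 54*(-5)) = -27913/(-10*(43 - 25) - 54*(-5)) = -27913/(-10*18 + 270) = -27913/(-180 + 270) = -27913/90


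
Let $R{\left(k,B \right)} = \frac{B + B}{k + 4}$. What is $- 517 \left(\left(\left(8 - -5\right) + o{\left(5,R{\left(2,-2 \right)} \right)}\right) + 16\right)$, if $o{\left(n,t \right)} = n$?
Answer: $-17578$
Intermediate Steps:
$R{\left(k,B \right)} = \frac{2 B}{4 + k}$
$- 517 \left(\left(\left(8 - -5\right) + o{\left(5,R{\left(2,-2 \right)} \right)}\right) + 16\right) = - 517 \left(\left(\left(8 - -5\right) + 5\right) + 16\right) = - 517 \left(\left(\left(8 + 5\right) + 5\right) + 16\right) = - 517 \left(\left(13 + 5\right) + 16\right) = - 517 \left(18 + 16\right) = \left(-517\right) 34 = -17578$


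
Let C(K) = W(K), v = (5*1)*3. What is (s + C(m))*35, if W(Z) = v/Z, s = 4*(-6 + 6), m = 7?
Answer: 75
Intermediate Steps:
v = 15 (v = 5*3 = 15)
s = 0 (s = 4*0 = 0)
W(Z) = 15/Z
C(K) = 15/K
(s + C(m))*35 = (0 + 15/7)*35 = (15/7)*35 = 75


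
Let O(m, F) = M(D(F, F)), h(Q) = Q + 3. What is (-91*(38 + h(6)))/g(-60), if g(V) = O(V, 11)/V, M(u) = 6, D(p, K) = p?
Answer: 42770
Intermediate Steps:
h(Q) = 3 + Q
O(m, F) = 6
g(V) = 6/V
(-91*(38 + h(6)))/g(-60) = (-91*(38 + (3 + 6)))/((6/(-60))) = (-91*(38 + 9))/((6*(-1/60))) = (-91*47)/(-⅒) = -4277*(-10) = 42770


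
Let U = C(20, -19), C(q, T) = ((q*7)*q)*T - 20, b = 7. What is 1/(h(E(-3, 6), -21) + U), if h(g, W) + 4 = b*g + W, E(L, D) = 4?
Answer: -1/53217 ≈ -1.8791e-5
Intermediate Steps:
C(q, T) = -20 + 7*T*q² (C(q, T) = ((7*q)*q)*T - 20 = (7*q²)*T - 20 = 7*T*q² - 20 = -20 + 7*T*q²)
h(g, W) = -4 + W + 7*g (h(g, W) = -4 + (7*g + W) = -4 + (W + 7*g) = -4 + W + 7*g)
U = -53220 (U = -20 + 7*(-19)*20² = -20 + 7*(-19)*400 = -20 - 53200 = -53220)
1/(h(E(-3, 6), -21) + U) = 1/((-4 - 21 + 7*4) - 53220) = 1/((-4 - 21 + 28) - 53220) = 1/(3 - 53220) = 1/(-53217) = -1/53217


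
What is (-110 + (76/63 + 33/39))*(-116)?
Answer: 10255444/819 ≈ 12522.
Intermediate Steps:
(-110 + (76/63 + 33/39))*(-116) = (-110 + (76*(1/63) + 33*(1/39)))*(-116) = (-110 + (76/63 + 11/13))*(-116) = (-110 + 1681/819)*(-116) = -88409/819*(-116) = 10255444/819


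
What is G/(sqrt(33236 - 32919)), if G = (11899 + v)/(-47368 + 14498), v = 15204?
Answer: -27103*sqrt(317)/10419790 ≈ -0.046311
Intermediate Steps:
G = -27103/32870 (G = (11899 + 15204)/(-47368 + 14498) = 27103/(-32870) = 27103*(-1/32870) = -27103/32870 ≈ -0.82455)
G/(sqrt(33236 - 32919)) = -27103/(32870*sqrt(33236 - 32919)) = -27103*sqrt(317)/317/32870 = -27103*sqrt(317)/10419790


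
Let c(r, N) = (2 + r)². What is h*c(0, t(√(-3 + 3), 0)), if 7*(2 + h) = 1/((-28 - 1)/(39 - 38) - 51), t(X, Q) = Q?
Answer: -1121/140 ≈ -8.0071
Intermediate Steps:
h = -1121/560 (h = -2 + 1/(7*((-28 - 1)/(39 - 38) - 51)) = -2 + 1/(7*(-29/1 - 51)) = -2 + 1/(7*(-29*1 - 51)) = -2 + 1/(7*(-29 - 51)) = -2 + (⅐)/(-80) = -2 + (⅐)*(-1/80) = -2 - 1/560 = -1121/560 ≈ -2.0018)
h*c(0, t(√(-3 + 3), 0)) = -1121*(2 + 0)²/560 = -1121/560*2² = -1121/560*4 = -1121/140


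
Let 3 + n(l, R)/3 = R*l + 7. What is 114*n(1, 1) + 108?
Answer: 1818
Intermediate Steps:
n(l, R) = 12 + 3*R*l (n(l, R) = -9 + 3*(R*l + 7) = -9 + 3*(7 + R*l) = -9 + (21 + 3*R*l) = 12 + 3*R*l)
114*n(1, 1) + 108 = 114*(12 + 3*1*1) + 108 = 114*(12 + 3) + 108 = 114*15 + 108 = 1710 + 108 = 1818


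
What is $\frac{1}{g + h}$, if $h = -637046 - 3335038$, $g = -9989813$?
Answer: $- \frac{1}{13961897} \approx -7.1624 \cdot 10^{-8}$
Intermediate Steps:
$h = -3972084$
$\frac{1}{g + h} = \frac{1}{-9989813 - 3972084} = \frac{1}{-13961897} = - \frac{1}{13961897}$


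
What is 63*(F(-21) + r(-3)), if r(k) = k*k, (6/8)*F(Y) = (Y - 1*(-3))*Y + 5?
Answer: 32739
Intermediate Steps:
F(Y) = 20/3 + 4*Y*(3 + Y)/3 (F(Y) = 4*((Y - 1*(-3))*Y + 5)/3 = 4*((Y + 3)*Y + 5)/3 = 4*((3 + Y)*Y + 5)/3 = 4*(Y*(3 + Y) + 5)/3 = 4*(5 + Y*(3 + Y))/3 = 20/3 + 4*Y*(3 + Y)/3)
r(k) = k**2
63*(F(-21) + r(-3)) = 63*((20/3 + 4*(-21) + (4/3)*(-21)**2) + (-3)**2) = 63*((20/3 - 84 + (4/3)*441) + 9) = 63*((20/3 - 84 + 588) + 9) = 63*(1532/3 + 9) = 63*(1559/3) = 32739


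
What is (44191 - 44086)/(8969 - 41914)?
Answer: -21/6589 ≈ -0.0031871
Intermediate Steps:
(44191 - 44086)/(8969 - 41914) = 105/(-32945) = 105*(-1/32945) = -21/6589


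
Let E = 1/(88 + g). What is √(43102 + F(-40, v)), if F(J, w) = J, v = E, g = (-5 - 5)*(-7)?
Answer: √43062 ≈ 207.51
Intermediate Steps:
g = 70 (g = -10*(-7) = 70)
E = 1/158 (E = 1/(88 + 70) = 1/158 ≈ 0.0063291)
v = 1/158 ≈ 0.0063291
√(43102 + F(-40, v)) = √(43102 - 40) = √43062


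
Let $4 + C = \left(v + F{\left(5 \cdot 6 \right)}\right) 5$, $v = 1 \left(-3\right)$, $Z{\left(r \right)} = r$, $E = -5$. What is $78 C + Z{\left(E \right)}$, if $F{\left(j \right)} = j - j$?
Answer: $-1487$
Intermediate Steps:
$v = -3$
$F{\left(j \right)} = 0$
$C = -19$ ($C = -4 + \left(-3 + 0\right) 5 = -4 - 15 = -19$)
$78 C + Z{\left(E \right)} = 78 \left(-19\right) - 5 = -1482 - 5 = -1487$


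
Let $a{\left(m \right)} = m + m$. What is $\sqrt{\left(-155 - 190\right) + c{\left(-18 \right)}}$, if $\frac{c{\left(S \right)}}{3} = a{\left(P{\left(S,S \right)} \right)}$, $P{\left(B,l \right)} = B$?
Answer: $i \sqrt{453} \approx 21.284 i$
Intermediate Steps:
$a{\left(m \right)} = 2 m$
$c{\left(S \right)} = 6 S$ ($c{\left(S \right)} = 3 \cdot 2 S = 6 S$)
$\sqrt{\left(-155 - 190\right) + c{\left(-18 \right)}} = \sqrt{\left(-155 - 190\right) + 6 \left(-18\right)} = \sqrt{-345 - 108} = \sqrt{-453} = i \sqrt{453}$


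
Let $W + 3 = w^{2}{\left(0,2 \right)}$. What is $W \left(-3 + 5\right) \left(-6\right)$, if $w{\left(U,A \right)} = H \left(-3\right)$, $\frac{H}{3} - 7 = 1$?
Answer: $-62172$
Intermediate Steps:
$H = 24$ ($H = 21 + 3 \cdot 1 = 21 + 3 = 24$)
$w{\left(U,A \right)} = -72$ ($w{\left(U,A \right)} = 24 \left(-3\right) = -72$)
$W = 5181$ ($W = -3 + \left(-72\right)^{2} = -3 + 5184 = 5181$)
$W \left(-3 + 5\right) \left(-6\right) = 5181 \left(-3 + 5\right) \left(-6\right) = 5181 \cdot 2 \left(-6\right) = 5181 \left(-12\right) = -62172$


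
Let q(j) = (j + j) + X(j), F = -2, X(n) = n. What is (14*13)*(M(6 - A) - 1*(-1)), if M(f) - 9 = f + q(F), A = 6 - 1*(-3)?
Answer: 182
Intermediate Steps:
A = 9 (A = 6 + 3 = 9)
q(j) = 3*j (q(j) = (j + j) + j = 2*j + j = 3*j)
M(f) = 3 + f (M(f) = 9 + (f + 3*(-2)) = 9 + (f - 6) = 9 + (-6 + f) = 3 + f)
(14*13)*(M(6 - A) - 1*(-1)) = (14*13)*((3 + (6 - 1*9)) - 1*(-1)) = 182*((3 + (6 - 9)) + 1) = 182*((3 - 3) + 1) = 182*(0 + 1) = 182*1 = 182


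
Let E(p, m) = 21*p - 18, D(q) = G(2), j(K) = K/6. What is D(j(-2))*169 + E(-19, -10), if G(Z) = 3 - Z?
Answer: -248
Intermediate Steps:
j(K) = K/6 (j(K) = K*(⅙) = K/6)
D(q) = 1 (D(q) = 3 - 1*2 = 3 - 2 = 1)
E(p, m) = -18 + 21*p
D(j(-2))*169 + E(-19, -10) = 1*169 + (-18 + 21*(-19)) = 169 + (-18 - 399) = 169 - 417 = -248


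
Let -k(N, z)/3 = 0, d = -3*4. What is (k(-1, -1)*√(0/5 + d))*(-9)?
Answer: 0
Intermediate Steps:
d = -12
k(N, z) = 0 (k(N, z) = -3*0 = 0)
(k(-1, -1)*√(0/5 + d))*(-9) = (0*√(0/5 - 12))*(-9) = (0*√(0*(⅕) - 12))*(-9) = (0*√(0 - 12))*(-9) = (0*√(-12))*(-9) = (0*(2*I*√3))*(-9) = 0*(-9) = 0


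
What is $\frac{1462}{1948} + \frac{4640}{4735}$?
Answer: $\frac{1596129}{922378} \approx 1.7304$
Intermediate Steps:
$\frac{1462}{1948} + \frac{4640}{4735} = 1462 \cdot \frac{1}{1948} + 4640 \cdot \frac{1}{4735} = \frac{731}{974} + \frac{928}{947} = \frac{1596129}{922378}$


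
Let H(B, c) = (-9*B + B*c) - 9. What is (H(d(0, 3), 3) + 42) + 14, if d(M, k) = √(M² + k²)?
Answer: 29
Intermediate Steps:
H(B, c) = -9 - 9*B + B*c
(H(d(0, 3), 3) + 42) + 14 = ((-9 - 9*√(0² + 3²) + √(0² + 3²)*3) + 42) + 14 = ((-9 - 9*√(0 + 9) + √(0 + 9)*3) + 42) + 14 = ((-9 - 9*√9 + √9*3) + 42) + 14 = ((-9 - 9*3 + 3*3) + 42) + 14 = ((-9 - 27 + 9) + 42) + 14 = (-27 + 42) + 14 = 15 + 14 = 29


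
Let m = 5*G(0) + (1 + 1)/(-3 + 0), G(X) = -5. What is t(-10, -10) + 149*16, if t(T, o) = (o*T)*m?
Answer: -548/3 ≈ -182.67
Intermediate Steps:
m = -77/3 (m = 5*(-5) + (1 + 1)/(-3 + 0) = -25 + 2/(-3) = -25 + 2*(-⅓) = -25 - ⅔ = -77/3 ≈ -25.667)
t(T, o) = -77*T*o/3 (t(T, o) = (o*T)*(-77/3) = (T*o)*(-77/3) = -77*T*o/3)
t(-10, -10) + 149*16 = -77/3*(-10)*(-10) + 149*16 = -7700/3 + 2384 = -548/3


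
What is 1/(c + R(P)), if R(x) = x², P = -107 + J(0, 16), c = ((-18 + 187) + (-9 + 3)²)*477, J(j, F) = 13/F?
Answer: 256/27919561 ≈ 9.1692e-6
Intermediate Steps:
c = 97785 (c = (169 + (-6)²)*477 = (169 + 36)*477 = 205*477 = 97785)
P = -1699/16 (P = -107 + 13/16 = -1699/16 ≈ -106.19)
1/(c + R(P)) = 1/(97785 + (-1699/16)²) = 1/(97785 + 2886601/256) = 1/(27919561/256) = 256/27919561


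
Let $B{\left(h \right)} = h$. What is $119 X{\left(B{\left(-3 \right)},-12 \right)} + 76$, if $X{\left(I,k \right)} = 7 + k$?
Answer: $-519$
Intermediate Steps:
$119 X{\left(B{\left(-3 \right)},-12 \right)} + 76 = 119 \left(7 - 12\right) + 76 = 119 \left(-5\right) + 76 = -595 + 76 = -519$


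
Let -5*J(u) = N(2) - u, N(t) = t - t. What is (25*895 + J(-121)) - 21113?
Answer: 6189/5 ≈ 1237.8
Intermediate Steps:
N(t) = 0
J(u) = u/5 (J(u) = -(0 - u)/5 = -(-1)*u/5 = u/5)
(25*895 + J(-121)) - 21113 = (25*895 + (⅕)*(-121)) - 21113 = (22375 - 121/5) - 21113 = 111754/5 - 21113 = 6189/5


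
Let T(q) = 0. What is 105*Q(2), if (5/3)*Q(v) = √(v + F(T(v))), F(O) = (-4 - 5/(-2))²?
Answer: 63*√17/2 ≈ 129.88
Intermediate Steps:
F(O) = 9/4 (F(O) = (-4 - 5*(-½))² = (-4 + 5/2)² = (-3/2)² = 9/4)
Q(v) = 3*√(9/4 + v)/5 (Q(v) = 3*√(v + 9/4)/5 = 3*√(9/4 + v)/5)
105*Q(2) = 105*(3*√(9 + 4*2)/10) = 105*(3*√(9 + 8)/10) = 105*(3*√17/10) = 63*√17/2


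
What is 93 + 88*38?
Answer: 3437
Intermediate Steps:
93 + 88*38 = 93 + 3344 = 3437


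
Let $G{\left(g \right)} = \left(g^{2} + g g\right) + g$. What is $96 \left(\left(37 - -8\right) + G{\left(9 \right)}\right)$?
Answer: $20736$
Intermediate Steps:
$G{\left(g \right)} = g + 2 g^{2}$ ($G{\left(g \right)} = \left(g^{2} + g^{2}\right) + g = 2 g^{2} + g = g + 2 g^{2}$)
$96 \left(\left(37 - -8\right) + G{\left(9 \right)}\right) = 96 \left(\left(37 - -8\right) + 9 \left(1 + 2 \cdot 9\right)\right) = 96 \left(\left(37 + 8\right) + 9 \left(1 + 18\right)\right) = 96 \left(45 + 9 \cdot 19\right) = 96 \left(45 + 171\right) = 96 \cdot 216 = 20736$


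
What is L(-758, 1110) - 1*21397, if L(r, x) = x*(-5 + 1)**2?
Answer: -3637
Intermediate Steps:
L(r, x) = 16*x (L(r, x) = x*(-4)**2 = x*16 = 16*x)
L(-758, 1110) - 1*21397 = 16*1110 - 1*21397 = 17760 - 21397 = -3637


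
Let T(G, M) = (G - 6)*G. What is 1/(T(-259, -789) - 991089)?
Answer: -1/922454 ≈ -1.0841e-6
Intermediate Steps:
T(G, M) = G*(-6 + G) (T(G, M) = (-6 + G)*G = G*(-6 + G))
1/(T(-259, -789) - 991089) = 1/(-259*(-6 - 259) - 991089) = 1/(-259*(-265) - 991089) = 1/(68635 - 991089) = 1/(-922454) = -1/922454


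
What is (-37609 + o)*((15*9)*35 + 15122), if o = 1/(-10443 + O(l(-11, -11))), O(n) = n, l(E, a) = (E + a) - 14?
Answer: -7821796219064/10479 ≈ -7.4643e+8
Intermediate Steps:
l(E, a) = -14 + E + a
o = -1/10479 (o = 1/(-10443 + (-14 - 11 - 11)) = 1/(-10443 - 36) = 1/(-10479) = -1/10479 ≈ -9.5429e-5)
(-37609 + o)*((15*9)*35 + 15122) = (-37609 - 1/10479)*((15*9)*35 + 15122) = -394104712*(135*35 + 15122)/10479 = -394104712*(4725 + 15122)/10479 = -394104712/10479*19847 = -7821796219064/10479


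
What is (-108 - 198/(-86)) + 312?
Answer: 8871/43 ≈ 206.30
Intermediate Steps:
(-108 - 198/(-86)) + 312 = (-108 - 198*(-1/86)) + 312 = (-108 + 99/43) + 312 = -4545/43 + 312 = 8871/43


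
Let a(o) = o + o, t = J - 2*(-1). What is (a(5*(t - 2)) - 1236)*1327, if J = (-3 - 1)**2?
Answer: -1427852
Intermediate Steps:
J = 16 (J = (-4)**2 = 16)
t = 18 (t = 16 - 2*(-1) = 16 + 2 = 18)
a(o) = 2*o
(a(5*(t - 2)) - 1236)*1327 = (2*(5*(18 - 2)) - 1236)*1327 = (2*(5*16) - 1236)*1327 = (2*80 - 1236)*1327 = (160 - 1236)*1327 = -1076*1327 = -1427852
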